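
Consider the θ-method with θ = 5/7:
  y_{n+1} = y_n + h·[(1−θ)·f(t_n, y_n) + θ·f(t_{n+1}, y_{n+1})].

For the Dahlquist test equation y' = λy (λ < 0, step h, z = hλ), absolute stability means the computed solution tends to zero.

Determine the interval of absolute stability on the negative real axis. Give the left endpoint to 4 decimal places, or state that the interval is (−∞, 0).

On y'=λy, z=hλ:
  y_{n+1} = y_n + z·[2/7·y_n + 5/7·y_{n+1}] ⇒ (1 − 5/7z)y_{n+1} = (1 + 2/7z)y_n
  so R(z) = (1 + 2/7z)/(1 − 5/7z).

Solve |R(x)|<1 on ℝ⁻.
x=-1.09: |R|=0.3871
x=-2: |R|=0.1765
x=-10: |R|=0.2281
x=-100: |R|=0.3807
θ=5/7≥1/2 ⇒ |1+2/7x|<|1−5/7x| ∀x<0 ⇒ stable on all of ℝ⁻.

unbounded; (−∞, 0).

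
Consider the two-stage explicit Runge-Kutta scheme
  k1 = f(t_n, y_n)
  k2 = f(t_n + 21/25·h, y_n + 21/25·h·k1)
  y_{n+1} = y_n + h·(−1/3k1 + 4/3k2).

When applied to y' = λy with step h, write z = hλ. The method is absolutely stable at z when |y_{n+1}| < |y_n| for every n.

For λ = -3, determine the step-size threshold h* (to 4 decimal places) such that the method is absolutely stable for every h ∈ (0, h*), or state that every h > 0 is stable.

(-0.8929,0); λ=-3 ⇒ h* = (25/28)/3 = 0.2976.

Set f=λy, z=hλ:
  k1=λy_n ⇒ h·k1=z·y_n;  k2=λ(1+21/25z)y_n ⇒ h·k2=z(1+21/25z)y_n
  y_{n+1}/y_n = 1 − 1/3z + 4/3z(1+21/25z) = 1 + z + 28/25z²
  ⇒ R(z) = 1 + z + 28/25z².

Boundary: |R(x)|=1, x<0.
x=-1.23: |R|=1.4644
R=1: x+28/25x²=0 ⇒ x=−25/28=-0.8929; min R=1−1/(4·28/25)=0.7768>−1
Confirm numerically:
  x=-0.725: |R|=0.86370 <1
  x=-0.690: |R|=0.84323 <1
  x=-0.612: |R|=0.80749 <1
  x=-0.528: |R|=0.78424 <1
  x=-1.443: |R|=1.88912 >1
  x=-1.395: |R|=1.78455 >1
  x=-1.279: |R|=1.55314 >1
Interval (-0.8929, 0).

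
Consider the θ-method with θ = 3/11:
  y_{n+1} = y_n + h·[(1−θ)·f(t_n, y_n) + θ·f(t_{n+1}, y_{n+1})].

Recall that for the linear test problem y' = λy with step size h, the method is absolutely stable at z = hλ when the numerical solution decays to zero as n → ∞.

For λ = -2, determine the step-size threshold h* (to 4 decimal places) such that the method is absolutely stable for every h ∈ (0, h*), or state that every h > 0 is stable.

With y'=λy (z=hλ):
  y_{n+1} = y_n + z·[8/11·y_n + 3/11·y_{n+1}] ⇒ (1 − 3/11z)y_{n+1} = (1 + 8/11z)y_n
  so R(z) = (1 + 8/11z)/(1 − 3/11z).

Find x<0 with |R(x)|<1.
x=-0.48: |R|=0.5756
R=−1: 1+8/11x = −1+3/11x ⇒ -5/11x=2 ⇒ x=2/(-5/11)=-4.4000
Confirm numerically:
  x=-4.087: |R|=0.93272 <1
  x=-3.967: |R|=0.90546 <1
  x=-2.929: |R|=0.62829 <1
  x=-4.665: |R|=1.05301 >1
  x=-4.582: |R|=1.03677 >1
Stable set (-4.4000, 0).

(-4.4000,0); λ=-2 ⇒ h* = (22/5)/2 = 2.2000.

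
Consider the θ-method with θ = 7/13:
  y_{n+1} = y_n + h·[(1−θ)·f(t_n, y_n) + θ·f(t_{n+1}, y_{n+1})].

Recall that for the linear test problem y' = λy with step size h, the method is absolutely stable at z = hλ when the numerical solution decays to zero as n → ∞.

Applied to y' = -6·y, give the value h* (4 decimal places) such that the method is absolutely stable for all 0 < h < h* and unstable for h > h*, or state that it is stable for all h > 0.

Set f=λy, z=hλ:
  y_{n+1} = y_n + z·[6/13·y_n + 7/13·y_{n+1}] ⇒ (1 − 7/13z)y_{n+1} = (1 + 6/13z)y_n
  R(z) = (1 + 6/13z)/(1 − 7/13z).

Boundary: |R(x)|=1, x<0.
x=-1.35: |R|=0.2183
x=-2: |R|=0.0370
x=-10: |R|=0.5663
x=-100: |R|=0.8233
θ=7/13≥1/2 ⇒ |1+6/13x|<|1−7/13x| ∀x<0 ⇒ unbounded interval.

(−∞, 0) — no finite endpoint. Any h>0 works for λ=-6.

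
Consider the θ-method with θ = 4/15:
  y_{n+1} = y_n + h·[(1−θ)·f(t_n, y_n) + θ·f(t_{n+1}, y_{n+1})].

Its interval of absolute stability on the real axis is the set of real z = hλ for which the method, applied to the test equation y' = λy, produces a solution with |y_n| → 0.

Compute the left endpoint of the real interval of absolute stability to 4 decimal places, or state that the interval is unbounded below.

z* = -4.2857.

On y'=λy, z=hλ:
  y_{n+1} = y_n + z·[11/15·y_n + 4/15·y_{n+1}] ⇒ (1 − 4/15z)y_{n+1} = (1 + 11/15z)y_n
  ⇒ R(z) = (1 + 11/15z)/(1 − 4/15z).

Boundary: |R(x)|=1, x<0.
x=-1.23: |R|=0.0738
R=−1: 1+11/15x = −1+4/15x ⇒ -7/15x=2 ⇒ x=2/(-7/15)=-4.2857
Confirm numerically:
  x=-3.298: |R|=0.75475 <1
  x=-3.096: |R|=0.69588 <1
  x=-2.467: |R|=0.48806 <1
  x=-4.858: |R|=1.11635 >1
  x=-4.539: |R|=1.05347 >1
  x=-4.325: |R|=1.00851 >1
So |R|<1 on (-4.2857, 0).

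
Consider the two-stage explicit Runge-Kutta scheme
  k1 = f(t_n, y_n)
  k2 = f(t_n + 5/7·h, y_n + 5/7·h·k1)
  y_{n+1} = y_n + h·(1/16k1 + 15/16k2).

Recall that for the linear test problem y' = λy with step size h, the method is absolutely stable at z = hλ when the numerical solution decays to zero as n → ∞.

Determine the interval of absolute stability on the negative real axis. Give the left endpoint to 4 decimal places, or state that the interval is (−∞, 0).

(-1.4933, 0).

Test eqn y'=λy, z=hλ:
  k1=λy_n ⇒ h·k1=z·y_n;  k2=λ(1+5/7z)y_n ⇒ h·k2=z(1+5/7z)y_n
  y_{n+1}/y_n = 1 + 1/16z + 15/16z(1+5/7z) = 1 + z + 75/112z²
  R(z) = 1 + z + 75/112z².

Solve |R(x)|<1 on ℝ⁻.
x=-0.57: |R|=0.6476
R=1: x+75/112x²=0 ⇒ x=−112/75=-1.4933; min R=1−1/(4·75/112)=0.6267>−1
Confirm numerically:
  x=-1.312: |R|=0.84069 <1
  x=-1.204: |R|=0.76672 <1
  x=-0.858: |R|=0.63497 <1
  x=-2.070: |R|=1.79935 >1
  x=-1.702: |R|=1.23782 >1
  x=-1.554: |R|=1.06313 >1
Stable set (-1.4933, 0).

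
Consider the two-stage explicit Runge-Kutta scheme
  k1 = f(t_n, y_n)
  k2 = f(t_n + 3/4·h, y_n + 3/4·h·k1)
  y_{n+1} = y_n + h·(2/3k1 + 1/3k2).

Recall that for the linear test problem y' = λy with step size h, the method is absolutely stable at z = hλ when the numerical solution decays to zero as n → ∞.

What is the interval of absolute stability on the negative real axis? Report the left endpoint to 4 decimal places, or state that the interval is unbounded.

z∈(-4.0000,0).

With y'=λy (z=hλ):
  k1=λy_n ⇒ h·k1=z·y_n;  k2=λ(1+3/4z)y_n ⇒ h·k2=z(1+3/4z)y_n
  y_{n+1}/y_n = 1 + 2/3z + 1/3z(1+3/4z) = 1 + z + 1/4z²
  so R(z) = 1 + z + 1/4z².

Find x<0 with |R(x)|<1.
x=-1.36: |R|=0.1024
R=1: x+1/4x²=0 ⇒ x=−4=-4.0000; min R=1−1/(4·1/4)=0.0000>−1
Confirm numerically:
  x=-3.904: |R|=0.90630 <1
  x=-3.511: |R|=0.57078 <1
  x=-2.520: |R|=0.06760 <1
  x=-4.583: |R|=1.66797 >1
  x=-4.555: |R|=1.63201 >1
  x=-4.541: |R|=1.61417 >1
Interval (-4.0000, 0).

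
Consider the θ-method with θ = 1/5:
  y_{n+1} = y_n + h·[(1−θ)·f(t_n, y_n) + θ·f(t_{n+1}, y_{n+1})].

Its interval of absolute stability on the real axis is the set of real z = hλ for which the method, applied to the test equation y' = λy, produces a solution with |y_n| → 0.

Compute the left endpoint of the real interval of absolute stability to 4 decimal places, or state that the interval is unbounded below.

left endpoint -3.3333.

With y'=λy (z=hλ):
  y_{n+1} = y_n + z·[4/5·y_n + 1/5·y_{n+1}] ⇒ (1 − 1/5z)y_{n+1} = (1 + 4/5z)y_n
  R(z) = (1 + 4/5z)/(1 − 1/5z).

Boundary: |R(x)|=1, x<0.
x=-1.75: |R|=0.2963
R=−1: 1+4/5x = −1+1/5x ⇒ -3/5x=2 ⇒ x=2/(-3/5)=-3.3333
Confirm numerically:
  x=-2.671: |R|=0.74097 <1
  x=-2.068: |R|=0.46293 <1
  x=-1.934: |R|=0.39458 <1
  x=-1.484: |R|=0.14436 <1
  x=-3.713: |R|=1.13072 >1
  x=-3.568: |R|=1.08217 >1
Interval (-3.3333, 0).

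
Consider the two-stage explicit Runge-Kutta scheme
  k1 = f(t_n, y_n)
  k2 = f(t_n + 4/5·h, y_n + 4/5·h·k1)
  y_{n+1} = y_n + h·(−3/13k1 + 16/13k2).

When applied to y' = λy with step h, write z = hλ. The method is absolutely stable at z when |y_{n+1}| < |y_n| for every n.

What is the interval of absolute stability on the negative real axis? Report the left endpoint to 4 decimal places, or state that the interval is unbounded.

(-1.0156, 0).

With y'=λy (z=hλ):
  k1=λy_n ⇒ h·k1=z·y_n;  k2=λ(1+4/5z)y_n ⇒ h·k2=z(1+4/5z)y_n
  y_{n+1}/y_n = 1 − 3/13z + 16/13z(1+4/5z) = 1 + z + 64/65z²
  ⇒ R(z) = 1 + z + 64/65z².

Find x<0 with |R(x)|<1.
x=-0.74: |R|=0.7992
R=1: x+64/65x²=0 ⇒ x=−65/64=-1.0156; min R=1−1/(4·64/65)=0.7461>−1
Confirm numerically:
  x=-0.784: |R|=0.82120 <1
  x=-0.766: |R|=0.81173 <1
  x=-0.706: |R|=0.78477 <1
  x=-0.415: |R|=0.75458 <1
  x=-1.436: |R|=1.59437 >1
  x=-1.330: |R|=1.41169 >1
  x=-1.156: |R|=1.15978 >1
Interval (-1.0156, 0).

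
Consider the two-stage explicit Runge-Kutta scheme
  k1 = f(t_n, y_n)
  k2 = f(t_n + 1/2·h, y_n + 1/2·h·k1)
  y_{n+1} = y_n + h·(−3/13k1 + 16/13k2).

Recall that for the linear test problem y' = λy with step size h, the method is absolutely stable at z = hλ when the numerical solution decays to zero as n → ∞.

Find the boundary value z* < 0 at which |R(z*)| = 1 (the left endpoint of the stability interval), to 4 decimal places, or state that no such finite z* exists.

Set f=λy, z=hλ:
  k1=λy_n ⇒ h·k1=z·y_n;  k2=λ(1+1/2z)y_n ⇒ h·k2=z(1+1/2z)y_n
  y_{n+1}/y_n = 1 − 3/13z + 16/13z(1+1/2z) = 1 + z + 8/13z²
  Hence R(z) = 1 + z + 8/13z².

Find x<0 with |R(x)|<1.
x=-0.57: |R|=0.6299
R=1: x+8/13x²=0 ⇒ x=−13/8=-1.6250; min R=1−1/(4·8/13)=0.5938>−1
Confirm numerically:
  x=-1.557: |R|=0.93485 <1
  x=-0.829: |R|=0.59392 <1
  x=-0.780: |R|=0.59440 <1
  x=-0.688: |R|=0.60329 <1
  x=-2.063: |R|=1.55606 >1
  x=-2.007: |R|=1.47180 >1
  x=-1.668: |R|=1.04414 >1
Stable set (-1.6250, 0).

z* = -1.6250.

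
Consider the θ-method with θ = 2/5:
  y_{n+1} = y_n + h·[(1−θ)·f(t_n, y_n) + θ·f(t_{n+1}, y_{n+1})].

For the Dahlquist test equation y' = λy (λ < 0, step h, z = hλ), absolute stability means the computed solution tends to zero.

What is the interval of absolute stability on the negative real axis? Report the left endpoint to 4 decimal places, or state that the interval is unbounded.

z∈(-10.0000,0).

With y'=λy (z=hλ):
  y_{n+1} = y_n + z·[3/5·y_n + 2/5·y_{n+1}] ⇒ (1 − 2/5z)y_{n+1} = (1 + 3/5z)y_n
  R(z) = (1 + 3/5z)/(1 − 2/5z).

Find x<0 with |R(x)|<1.
x=-1.29: |R|=0.1491
R=−1: 1+3/5x = −1+2/5x ⇒ -1/5x=2 ⇒ x=2/(-1/5)=-10.0000
Confirm numerically:
  x=-9.561: |R|=0.98180 <1
  x=-8.519: |R|=0.93280 <1
  x=-8.502: |R|=0.93192 <1
  x=-5.202: |R|=0.68852 <1
  x=-10.592: |R|=1.02261 >1
  x=-10.496: |R|=1.01908 >1
  x=-10.471: |R|=1.01816 >1
Interval (-10.0000, 0).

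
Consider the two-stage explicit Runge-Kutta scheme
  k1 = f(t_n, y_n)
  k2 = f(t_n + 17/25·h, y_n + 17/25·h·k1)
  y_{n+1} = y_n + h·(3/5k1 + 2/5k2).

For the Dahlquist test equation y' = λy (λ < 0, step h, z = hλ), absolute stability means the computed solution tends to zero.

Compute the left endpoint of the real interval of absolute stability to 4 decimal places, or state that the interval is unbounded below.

Test eqn y'=λy, z=hλ:
  k1=λy_n ⇒ h·k1=z·y_n;  k2=λ(1+17/25z)y_n ⇒ h·k2=z(1+17/25z)y_n
  y_{n+1}/y_n = 1 + 3/5z + 2/5z(1+17/25z) = 1 + z + 34/125z²
  Hence R(z) = 1 + z + 34/125z².

Solve |R(x)|<1 on ℝ⁻.
x=-1.03: |R|=0.2586
R=1: x+34/125x²=0 ⇒ x=−125/34=-3.6765; min R=1−1/(4·34/125)=0.0809>−1
Confirm numerically:
  x=-3.618: |R|=0.94246 <1
  x=-3.587: |R|=0.91271 <1
  x=-2.053: |R|=0.09343 <1
  x=-1.730: |R|=0.08407 <1
  x=-4.185: |R|=1.57887 >1
  x=-4.087: |R|=1.45637 >1
  x=-4.073: |R|=1.43930 >1
Stable set (-3.6765, 0).

left endpoint -3.6765.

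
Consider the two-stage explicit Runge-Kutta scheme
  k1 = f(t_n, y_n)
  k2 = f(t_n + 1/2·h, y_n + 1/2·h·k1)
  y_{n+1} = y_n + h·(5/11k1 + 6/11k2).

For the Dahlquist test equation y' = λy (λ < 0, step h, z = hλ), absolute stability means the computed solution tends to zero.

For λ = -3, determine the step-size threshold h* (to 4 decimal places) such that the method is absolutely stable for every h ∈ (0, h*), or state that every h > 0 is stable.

Set f=λy, z=hλ:
  k1=λy_n ⇒ h·k1=z·y_n;  k2=λ(1+1/2z)y_n ⇒ h·k2=z(1+1/2z)y_n
  y_{n+1}/y_n = 1 + 5/11z + 6/11z(1+1/2z) = 1 + z + 3/11z²
  so R(z) = 1 + z + 3/11z².

Find x<0 with |R(x)|<1.
x=-1.68: |R|=0.0897
R=1: x+3/11x²=0 ⇒ x=−11/3=-3.6667; min R=1−1/(4·3/11)=0.0833>−1
Confirm numerically:
  x=-3.134: |R|=0.54472 <1
  x=-2.856: |R|=0.36856 <1
  x=-2.017: |R|=0.09253 <1
  x=-3.970: |R|=1.32843 >1
  x=-3.741: |R|=1.07584 >1
So |R|<1 on (-3.6667, 0).

(-3.6667,0); λ=-3 ⇒ h* = (11/3)/3 = 1.2222.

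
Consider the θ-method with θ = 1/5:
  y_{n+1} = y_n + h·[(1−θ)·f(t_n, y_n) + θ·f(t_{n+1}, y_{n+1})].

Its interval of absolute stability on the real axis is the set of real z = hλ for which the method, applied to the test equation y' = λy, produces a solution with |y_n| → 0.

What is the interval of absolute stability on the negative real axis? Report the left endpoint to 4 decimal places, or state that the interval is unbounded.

On y'=λy, z=hλ:
  y_{n+1} = y_n + z·[4/5·y_n + 1/5·y_{n+1}] ⇒ (1 − 1/5z)y_{n+1} = (1 + 4/5z)y_n
  Hence R(z) = (1 + 4/5z)/(1 − 1/5z).

Find x<0 with |R(x)|<1.
x=-1.51: |R|=0.1598
R=−1: 1+4/5x = −1+1/5x ⇒ -3/5x=2 ⇒ x=2/(-3/5)=-3.3333
Confirm numerically:
  x=-3.218: |R|=0.95790 <1
  x=-3.181: |R|=0.94414 <1
  x=-2.747: |R|=0.77294 <1
  x=-2.580: |R|=0.70185 <1
  x=-3.788: |R|=1.15521 >1
  x=-3.727: |R|=1.13533 >1
  x=-3.663: |R|=1.11416 >1
So |R|<1 on (-3.3333, 0).

(-3.3333, 0).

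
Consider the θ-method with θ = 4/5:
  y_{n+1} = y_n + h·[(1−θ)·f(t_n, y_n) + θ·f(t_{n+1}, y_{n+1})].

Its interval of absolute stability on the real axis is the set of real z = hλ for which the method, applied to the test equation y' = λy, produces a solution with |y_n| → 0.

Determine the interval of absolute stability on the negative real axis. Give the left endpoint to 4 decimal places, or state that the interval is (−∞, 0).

On y'=λy, z=hλ:
  y_{n+1} = y_n + z·[1/5·y_n + 4/5·y_{n+1}] ⇒ (1 − 4/5z)y_{n+1} = (1 + 1/5z)y_n
  ⇒ R(z) = (1 + 1/5z)/(1 − 4/5z).

Boundary: |R(x)|=1, x<0.
x=-1.39: |R|=0.3419
x=-2: |R|=0.2308
x=-10: |R|=0.1111
x=-100: |R|=0.2346
θ=4/5≥1/2 ⇒ |1+1/5x|<|1−4/5x| ∀x<0 ⇒ unbounded interval.

unbounded; (−∞, 0).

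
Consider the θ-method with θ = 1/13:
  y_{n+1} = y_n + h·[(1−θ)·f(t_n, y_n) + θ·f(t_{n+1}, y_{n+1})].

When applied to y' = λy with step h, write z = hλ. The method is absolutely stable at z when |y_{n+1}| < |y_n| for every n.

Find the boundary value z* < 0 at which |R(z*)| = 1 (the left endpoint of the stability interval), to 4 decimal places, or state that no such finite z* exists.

z* = -2.3636.

Set f=λy, z=hλ:
  y_{n+1} = y_n + z·[12/13·y_n + 1/13·y_{n+1}] ⇒ (1 − 1/13z)y_{n+1} = (1 + 12/13z)y_n
  R(z) = (1 + 12/13z)/(1 − 1/13z).

Boundary: |R(x)|=1, x<0.
x=-0.88: |R|=0.1758
R=−1: 1+12/13x = −1+1/13x ⇒ -11/13x=2 ⇒ x=2/(-11/13)=-2.3636
Confirm numerically:
  x=-1.453: |R|=0.30693 <1
  x=-1.438: |R|=0.29478 <1
  x=-1.365: |R|=0.23529 <1
  x=-1.080: |R|=0.00284 <1
  x=-2.667: |R|=1.21300 >1
  x=-2.537: |R|=1.12274 >1
  x=-2.460: |R|=1.06856 >1
Interval (-2.3636, 0).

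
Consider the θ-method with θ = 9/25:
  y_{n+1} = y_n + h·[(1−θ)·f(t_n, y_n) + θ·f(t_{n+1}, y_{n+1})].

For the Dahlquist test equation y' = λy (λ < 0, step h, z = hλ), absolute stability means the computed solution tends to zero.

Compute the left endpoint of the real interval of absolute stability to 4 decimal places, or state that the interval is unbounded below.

left endpoint -7.1429.

On y'=λy, z=hλ:
  y_{n+1} = y_n + z·[16/25·y_n + 9/25·y_{n+1}] ⇒ (1 − 9/25z)y_{n+1} = (1 + 16/25z)y_n
  R(z) = (1 + 16/25z)/(1 − 9/25z).

Need |R(x)|<1, x<0.
x=-1.2: |R|=0.1620
R=−1: 1+16/25x = −1+9/25x ⇒ -7/25x=2 ⇒ x=2/(-7/25)=-7.1429
Confirm numerically:
  x=-6.967: |R|=0.98596 <1
  x=-5.474: |R|=0.84270 <1
  x=-5.144: |R|=0.80375 <1
  x=-3.374: |R|=0.52350 <1
  x=-7.590: |R|=1.03354 >1
  x=-7.555: |R|=1.03102 >1
  x=-7.430: |R|=1.02188 >1
Interval (-7.1429, 0).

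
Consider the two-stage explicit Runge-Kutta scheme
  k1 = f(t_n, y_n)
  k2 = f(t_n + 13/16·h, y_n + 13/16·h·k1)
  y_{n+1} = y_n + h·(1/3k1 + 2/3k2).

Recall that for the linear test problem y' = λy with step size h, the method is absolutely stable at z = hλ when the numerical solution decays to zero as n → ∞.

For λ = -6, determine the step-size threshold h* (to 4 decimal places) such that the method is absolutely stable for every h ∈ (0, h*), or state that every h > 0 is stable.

With y'=λy (z=hλ):
  k1=λy_n ⇒ h·k1=z·y_n;  k2=λ(1+13/16z)y_n ⇒ h·k2=z(1+13/16z)y_n
  y_{n+1}/y_n = 1 + 1/3z + 2/3z(1+13/16z) = 1 + z + 13/24z²
  ⇒ R(z) = 1 + z + 13/24z².

Boundary: |R(x)|=1, x<0.
x=-0.82: |R|=0.5442
R=1: x+13/24x²=0 ⇒ x=−24/13=-1.8462; min R=1−1/(4·13/24)=0.5385>−1
Confirm numerically:
  x=-1.296: |R|=0.61379 <1
  x=-1.014: |R|=0.54294 <1
  x=-0.941: |R|=0.53864 <1
  x=-2.382: |R|=1.69138 >1
  x=-2.245: |R|=1.48501 >1
  x=-2.009: |R|=1.17721 >1
Interval (-1.8462, 0).

(-1.8462,0); λ=-6 ⇒ h* = (24/13)/6 = 0.3077.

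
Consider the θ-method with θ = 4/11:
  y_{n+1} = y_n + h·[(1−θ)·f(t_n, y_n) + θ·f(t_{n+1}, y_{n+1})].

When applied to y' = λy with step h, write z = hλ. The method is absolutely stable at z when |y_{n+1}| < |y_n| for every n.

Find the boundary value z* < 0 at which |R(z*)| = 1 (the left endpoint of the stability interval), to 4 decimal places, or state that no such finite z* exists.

z* = -7.3333.

On y'=λy, z=hλ:
  y_{n+1} = y_n + z·[7/11·y_n + 4/11·y_{n+1}] ⇒ (1 − 4/11z)y_{n+1} = (1 + 7/11z)y_n
  Hence R(z) = (1 + 7/11z)/(1 − 4/11z).

Find x<0 with |R(x)|<1.
x=-0.33: |R|=0.7054
R=−1: 1+7/11x = −1+4/11x ⇒ -3/11x=2 ⇒ x=2/(-3/11)=-7.3333
Confirm numerically:
  x=-5.803: |R|=0.86581 <1
  x=-4.990: |R|=0.77293 <1
  x=-4.257: |R|=0.67072 <1
  x=-4.225: |R|=0.66577 <1
  x=-7.653: |R|=1.02305 >1
  x=-7.445: |R|=1.00821 >1
  x=-7.436: |R|=1.00756 >1
Interval (-7.3333, 0).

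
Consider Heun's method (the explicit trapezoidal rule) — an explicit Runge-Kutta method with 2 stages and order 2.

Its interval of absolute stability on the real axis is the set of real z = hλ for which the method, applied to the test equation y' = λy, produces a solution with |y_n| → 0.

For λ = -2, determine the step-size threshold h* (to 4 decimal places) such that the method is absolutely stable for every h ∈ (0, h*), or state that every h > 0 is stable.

On y'=λy, z=hλ:
  order 2, 2-stage ⇒ R(z)=1+z+z^2/2
  (e.g. R(-1.16)=0.51280, |R|=0.51280)

Need |R(x)|<1, x<0.
x=-1.16: |R|=0.5128
|R(-2.36)|=1.4248 |R(-1.39)|=0.5760 |R(-1.26)|=0.5338
Bisect:
  x_lo=-2.8332 |R|=2.1804  x_hi=-0.1458 |R|=0.8649
  mid=-1.48949 |R|=0.61980 →hi
  mid=-2.16136 |R|=1.17438 →lo
  mid=-1.82543 |R|=0.84067 →hi
  mid=-1.99339 |R|=0.99342 →hi
  mid=-2.07738 |R|=1.08037 →lo
  mid=-2.03539 |R|=1.03601 →lo
  mid=-2.01439 |R|=1.01449 →lo
  ...
  [-2.00012,-1.99996] ⇒ x*=-2.0000
Interval (-2.0000, 0).

(-2.0000,0); λ=-2 ⇒ h* = 1.0000.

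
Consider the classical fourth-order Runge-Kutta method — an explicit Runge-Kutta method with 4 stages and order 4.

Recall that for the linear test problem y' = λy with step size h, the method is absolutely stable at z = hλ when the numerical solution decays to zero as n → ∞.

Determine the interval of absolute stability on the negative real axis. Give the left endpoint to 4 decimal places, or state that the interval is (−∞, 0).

Test eqn y'=λy, z=hλ:
  order 4, 4-stage ⇒ R(z)=1+z+z^2/2+z^3/6+z^4/24
  (e.g. R(-0.9)=0.41084, |R|=0.41084)

Solve |R(x)|<1 on ℝ⁻.
x=-0.9: |R|=0.4108
|R(-3.03)|=1.4361 |R(-1.22)|=0.3139 |R(-0.65)|=0.5229
Bisect:
  x_lo=-3.6178 |R|=3.1723  x_hi=-0.3205 |R|=0.7258
  mid=-1.96915 |R|=0.32352 →hi
  mid=-2.79346 |R|=1.01239 →lo
  mid=-2.38131 |R|=0.54325 →hi
  mid=-2.58738 |R|=0.74038 →hi
  mid=-2.69042 |R|=0.86614 →hi
  mid=-2.74194 |R|=0.93658 →hi
  mid=-2.76770 |R|=0.97380 →hi
  mid=-2.78058 |R|=0.99292 →hi
  mid=-2.78702 |R|=1.00261 →lo
  mid=-2.78380 |R|=0.99775 →hi
  ...
  [-2.78541,-2.78521] ⇒ x*=-2.7853
So |R|<1 on (-2.7853, 0).

(-2.7853, 0).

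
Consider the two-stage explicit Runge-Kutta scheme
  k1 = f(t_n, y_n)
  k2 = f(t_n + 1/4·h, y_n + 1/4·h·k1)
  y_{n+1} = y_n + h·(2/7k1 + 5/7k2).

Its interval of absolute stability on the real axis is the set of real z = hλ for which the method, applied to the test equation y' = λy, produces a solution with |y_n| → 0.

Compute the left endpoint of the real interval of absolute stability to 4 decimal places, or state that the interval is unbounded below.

With y'=λy (z=hλ):
  k1=λy_n ⇒ h·k1=z·y_n;  k2=λ(1+1/4z)y_n ⇒ h·k2=z(1+1/4z)y_n
  y_{n+1}/y_n = 1 + 2/7z + 5/7z(1+1/4z) = 1 + z + 5/28z²
  R(z) = 1 + z + 5/28z².

Find x<0 with |R(x)|<1.
x=-1.71: |R|=0.1878
R=1: x+5/28x²=0 ⇒ x=−28/5=-5.6000; min R=1−1/(4·5/28)=-0.4000>−1
Confirm numerically:
  x=-5.476: |R|=0.87875 <1
  x=-5.376: |R|=0.78496 <1
  x=-2.243: |R|=0.34460 <1
  x=-6.055: |R|=1.49197 >1
  x=-5.980: |R|=1.40579 >1
  x=-5.907: |R|=1.32383 >1
Interval (-5.6000, 0).

z* = -5.6000.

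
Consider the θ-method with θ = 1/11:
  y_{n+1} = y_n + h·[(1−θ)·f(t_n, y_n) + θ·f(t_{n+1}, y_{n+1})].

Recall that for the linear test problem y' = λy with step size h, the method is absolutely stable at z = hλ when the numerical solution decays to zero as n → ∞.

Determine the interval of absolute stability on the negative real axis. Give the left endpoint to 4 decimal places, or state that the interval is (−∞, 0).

z∈(-2.4444,0).

With y'=λy (z=hλ):
  y_{n+1} = y_n + z·[10/11·y_n + 1/11·y_{n+1}] ⇒ (1 − 1/11z)y_{n+1} = (1 + 10/11z)y_n
  R(z) = (1 + 10/11z)/(1 − 1/11z).

Find x<0 with |R(x)|<1.
x=-1.02: |R|=0.0666
R=−1: 1+10/11x = −1+1/11x ⇒ -9/11x=2 ⇒ x=2/(-9/11)=-2.4444
Confirm numerically:
  x=-2.389: |R|=0.96273 <1
  x=-1.957: |R|=0.66142 <1
  x=-1.706: |R|=0.47694 <1
  x=-1.547: |R|=0.35626 <1
  x=-3.007: |R|=1.36146 >1
  x=-2.548: |R|=1.06879 >1
So |R|<1 on (-2.4444, 0).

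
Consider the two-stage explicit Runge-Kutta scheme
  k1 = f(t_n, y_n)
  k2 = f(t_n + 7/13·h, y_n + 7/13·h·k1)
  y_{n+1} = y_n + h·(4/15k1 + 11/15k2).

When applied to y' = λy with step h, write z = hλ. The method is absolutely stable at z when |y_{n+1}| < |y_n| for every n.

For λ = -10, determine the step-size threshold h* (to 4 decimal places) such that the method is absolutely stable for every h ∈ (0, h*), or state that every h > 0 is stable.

On y'=λy, z=hλ:
  k1=λy_n ⇒ h·k1=z·y_n;  k2=λ(1+7/13z)y_n ⇒ h·k2=z(1+7/13z)y_n
  y_{n+1}/y_n = 1 + 4/15z + 11/15z(1+7/13z) = 1 + z + 77/195z²
  Hence R(z) = 1 + z + 77/195z².

Solve |R(x)|<1 on ℝ⁻.
x=-0.83: |R|=0.4420
R=1: x+77/195x²=0 ⇒ x=−195/77=-2.5325; min R=1−1/(4·77/195)=0.3669>−1
Confirm numerically:
  x=-2.353: |R|=0.83325 <1
  x=-1.852: |R|=0.50237 <1
  x=-1.822: |R|=0.48885 <1
  x=-1.521: |R|=0.39251 <1
  x=-2.689: |R|=1.16621 >1
  x=-2.590: |R|=1.05884 >1
Stable set (-2.5325, 0).

(-2.5325,0); λ=-10 ⇒ h* = (195/77)/10 = 0.2532.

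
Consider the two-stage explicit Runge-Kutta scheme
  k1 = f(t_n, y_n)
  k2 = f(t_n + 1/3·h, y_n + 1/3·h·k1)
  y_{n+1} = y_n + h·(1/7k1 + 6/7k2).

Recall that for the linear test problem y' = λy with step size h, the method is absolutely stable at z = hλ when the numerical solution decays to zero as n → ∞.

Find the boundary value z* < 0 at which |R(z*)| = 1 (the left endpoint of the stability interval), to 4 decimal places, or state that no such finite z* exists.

z* = -3.5000.

With y'=λy (z=hλ):
  k1=λy_n ⇒ h·k1=z·y_n;  k2=λ(1+1/3z)y_n ⇒ h·k2=z(1+1/3z)y_n
  y_{n+1}/y_n = 1 + 1/7z + 6/7z(1+1/3z) = 1 + z + 2/7z²
  Hence R(z) = 1 + z + 2/7z².

Solve |R(x)|<1 on ℝ⁻.
x=-1.18: |R|=0.2178
R=1: x+2/7x²=0 ⇒ x=−7/2=-3.5000; min R=1−1/(4·2/7)=0.1250>−1
Confirm numerically:
  x=-2.237: |R|=0.19276 <1
  x=-1.901: |R|=0.13151 <1
  x=-1.505: |R|=0.14215 <1
  x=-3.651: |R|=1.15751 >1
  x=-3.582: |R|=1.08392 >1
Interval (-3.5000, 0).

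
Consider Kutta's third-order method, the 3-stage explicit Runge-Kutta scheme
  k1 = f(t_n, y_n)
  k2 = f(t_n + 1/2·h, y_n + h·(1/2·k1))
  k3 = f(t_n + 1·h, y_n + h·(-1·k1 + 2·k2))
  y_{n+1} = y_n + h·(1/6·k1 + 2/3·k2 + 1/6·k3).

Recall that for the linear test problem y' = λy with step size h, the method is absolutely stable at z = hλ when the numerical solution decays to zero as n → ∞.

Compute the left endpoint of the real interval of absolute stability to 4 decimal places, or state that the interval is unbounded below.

With y'=λy (z=hλ):
  order 3, 3-stage ⇒ R(z)=1+z+z^2/2+z^3/6
  (e.g. R(-0.52)=0.59177, |R|=0.59177)

Solve |R(x)|<1 on ℝ⁻.
x=-0.52: |R|=0.5918
|R(-2.86)|=1.6691 |R(-1.62)|=0.0164 |R(-1.6)|=0.0027
Bisect:
  x_lo=-2.9820 |R|=1.9554  x_hi=-0.2882 |R|=0.7494
  mid=-1.63510 |R|=0.02691 →hi
  mid=-2.30856 |R|=0.69440 →hi
  mid=-2.64529 |R|=1.23161 →lo
  mid=-2.47693 |R|=0.94207 →hi
  mid=-2.56111 |R|=1.08131 →lo
  mid=-2.51902 |R|=1.01034 →lo
  mid=-2.49797 |R|=0.97588 →hi
  mid=-2.50850 |R|=0.99303 →hi
  ...
  [-2.51277,-2.51261] ⇒ x*=-2.5127
Stable set (-2.5127, 0).

left endpoint -2.5127.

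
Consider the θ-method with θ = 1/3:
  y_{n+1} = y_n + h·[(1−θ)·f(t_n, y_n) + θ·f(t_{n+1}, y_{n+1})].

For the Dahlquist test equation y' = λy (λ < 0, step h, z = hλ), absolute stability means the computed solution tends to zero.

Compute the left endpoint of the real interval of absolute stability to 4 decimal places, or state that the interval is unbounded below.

z* = -6.0000.

Set f=λy, z=hλ:
  y_{n+1} = y_n + z·[2/3·y_n + 1/3·y_{n+1}] ⇒ (1 − 1/3z)y_{n+1} = (1 + 2/3z)y_n
  so R(z) = (1 + 2/3z)/(1 − 1/3z).

Need |R(x)|<1, x<0.
x=-1.09: |R|=0.2005
R=−1: 1+2/3x = −1+1/3x ⇒ -1/3x=2 ⇒ x=2/(-1/3)=-6.0000
Confirm numerically:
  x=-4.816: |R|=0.84852 <1
  x=-4.234: |R|=0.75588 <1
  x=-2.604: |R|=0.39400 <1
  x=-6.414: |R|=1.04398 >1
  x=-6.153: |R|=1.01672 >1
Stable set (-6.0000, 0).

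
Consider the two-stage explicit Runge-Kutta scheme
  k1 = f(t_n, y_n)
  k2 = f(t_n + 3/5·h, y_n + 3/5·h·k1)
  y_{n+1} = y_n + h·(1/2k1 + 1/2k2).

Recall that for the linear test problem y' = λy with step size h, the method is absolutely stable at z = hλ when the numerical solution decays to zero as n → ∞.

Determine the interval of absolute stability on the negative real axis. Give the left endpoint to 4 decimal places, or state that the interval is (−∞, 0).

On y'=λy, z=hλ:
  k1=λy_n ⇒ h·k1=z·y_n;  k2=λ(1+3/5z)y_n ⇒ h·k2=z(1+3/5z)y_n
  y_{n+1}/y_n = 1 + 1/2z + 1/2z(1+3/5z) = 1 + z + 3/10z²
  Hence R(z) = 1 + z + 3/10z².

Solve |R(x)|<1 on ℝ⁻.
x=-1.74: |R|=0.1683
R=1: x+3/10x²=0 ⇒ x=−10/3=-3.3333; min R=1−1/(4·3/10)=0.1667>−1
Confirm numerically:
  x=-2.489: |R|=0.36954 <1
  x=-1.964: |R|=0.19319 <1
  x=-1.841: |R|=0.17578 <1
  x=-1.403: |R|=0.18752 <1
  x=-3.927: |R|=1.69940 >1
  x=-3.850: |R|=1.59675 >1
  x=-3.717: |R|=1.42783 >1
Stable set (-3.3333, 0).

(-3.3333, 0).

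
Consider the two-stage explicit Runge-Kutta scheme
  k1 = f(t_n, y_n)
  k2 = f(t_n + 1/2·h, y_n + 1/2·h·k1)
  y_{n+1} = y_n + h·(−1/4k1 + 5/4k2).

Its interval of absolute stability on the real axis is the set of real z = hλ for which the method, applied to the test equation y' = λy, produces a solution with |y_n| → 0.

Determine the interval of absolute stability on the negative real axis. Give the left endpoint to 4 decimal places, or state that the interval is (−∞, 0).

z∈(-1.6000,0).

On y'=λy, z=hλ:
  k1=λy_n ⇒ h·k1=z·y_n;  k2=λ(1+1/2z)y_n ⇒ h·k2=z(1+1/2z)y_n
  y_{n+1}/y_n = 1 − 1/4z + 5/4z(1+1/2z) = 1 + z + 5/8z²
  ⇒ R(z) = 1 + z + 5/8z².

Find x<0 with |R(x)|<1.
x=-1.2: |R|=0.7000
R=1: x+5/8x²=0 ⇒ x=−8/5=-1.6000; min R=1−1/(4·5/8)=0.6000>−1
Confirm numerically:
  x=-1.305: |R|=0.75939 <1
  x=-1.130: |R|=0.66806 <1
  x=-1.028: |R|=0.63249 <1
  x=-0.874: |R|=0.60342 <1
  x=-1.993: |R|=1.48953 >1
  x=-1.689: |R|=1.09395 >1
  x=-1.659: |R|=1.06118 >1
Interval (-1.6000, 0).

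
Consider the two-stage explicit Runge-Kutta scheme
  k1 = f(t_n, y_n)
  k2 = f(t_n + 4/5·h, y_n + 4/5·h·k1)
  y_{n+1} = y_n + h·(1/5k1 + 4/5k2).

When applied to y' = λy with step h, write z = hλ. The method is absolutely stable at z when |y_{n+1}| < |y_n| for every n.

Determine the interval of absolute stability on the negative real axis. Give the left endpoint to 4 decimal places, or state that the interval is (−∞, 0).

With y'=λy (z=hλ):
  k1=λy_n ⇒ h·k1=z·y_n;  k2=λ(1+4/5z)y_n ⇒ h·k2=z(1+4/5z)y_n
  y_{n+1}/y_n = 1 + 1/5z + 4/5z(1+4/5z) = 1 + z + 16/25z²
  so R(z) = 1 + z + 16/25z².

Solve |R(x)|<1 on ℝ⁻.
x=-0.99: |R|=0.6373
R=1: x+16/25x²=0 ⇒ x=−25/16=-1.5625; min R=1−1/(4·16/25)=0.6094>−1
Confirm numerically:
  x=-1.515: |R|=0.95394 <1
  x=-1.090: |R|=0.67038 <1
  x=-0.883: |R|=0.61600 <1
  x=-0.844: |R|=0.61190 <1
  x=-2.143: |R|=1.79617 >1
  x=-1.670: |R|=1.11490 >1
So |R|<1 on (-1.5625, 0).

(-1.5625, 0).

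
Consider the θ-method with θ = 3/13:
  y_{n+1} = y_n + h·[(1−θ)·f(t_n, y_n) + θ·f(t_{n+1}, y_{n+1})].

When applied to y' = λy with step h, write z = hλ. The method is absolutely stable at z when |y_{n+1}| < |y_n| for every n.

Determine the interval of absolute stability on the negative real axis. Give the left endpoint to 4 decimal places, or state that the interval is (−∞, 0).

z∈(-3.7143,0).

With y'=λy (z=hλ):
  y_{n+1} = y_n + z·[10/13·y_n + 3/13·y_{n+1}] ⇒ (1 − 3/13z)y_{n+1} = (1 + 10/13z)y_n
  so R(z) = (1 + 10/13z)/(1 − 3/13z).

Find x<0 with |R(x)|<1.
x=-1.35: |R|=0.0293
R=−1: 1+10/13x = −1+3/13x ⇒ -7/13x=2 ⇒ x=2/(-7/13)=-3.7143
Confirm numerically:
  x=-3.240: |R|=0.85387 <1
  x=-3.228: |R|=0.84994 <1
  x=-2.718: |R|=0.67032 <1
  x=-4.229: |R|=1.14027 >1
  x=-4.191: |R|=1.13049 >1
Interval (-3.7143, 0).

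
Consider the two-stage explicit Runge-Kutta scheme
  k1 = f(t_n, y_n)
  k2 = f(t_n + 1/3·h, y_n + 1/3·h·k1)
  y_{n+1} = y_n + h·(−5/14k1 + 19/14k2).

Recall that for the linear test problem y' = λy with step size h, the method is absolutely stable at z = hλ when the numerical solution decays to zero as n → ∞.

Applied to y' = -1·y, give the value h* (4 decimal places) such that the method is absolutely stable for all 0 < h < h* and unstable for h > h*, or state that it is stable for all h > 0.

Test eqn y'=λy, z=hλ:
  k1=λy_n ⇒ h·k1=z·y_n;  k2=λ(1+1/3z)y_n ⇒ h·k2=z(1+1/3z)y_n
  y_{n+1}/y_n = 1 − 5/14z + 19/14z(1+1/3z) = 1 + z + 19/42z²
  R(z) = 1 + z + 19/42z².

Need |R(x)|<1, x<0.
x=-1.44: |R|=0.4981
R=1: x+19/42x²=0 ⇒ x=−42/19=-2.2105; min R=1−1/(4·19/42)=0.4474>−1
Confirm numerically:
  x=-1.848: |R|=0.69693 <1
  x=-1.847: |R|=0.69626 <1
  x=-1.420: |R|=0.49218 <1
  x=-2.761: |R|=1.68755 >1
  x=-2.513: |R|=1.34386 >1
Stable set (-2.2105, 0).

(-2.2105,0); λ=-1 ⇒ h* = (42/19)/1 = 2.2105.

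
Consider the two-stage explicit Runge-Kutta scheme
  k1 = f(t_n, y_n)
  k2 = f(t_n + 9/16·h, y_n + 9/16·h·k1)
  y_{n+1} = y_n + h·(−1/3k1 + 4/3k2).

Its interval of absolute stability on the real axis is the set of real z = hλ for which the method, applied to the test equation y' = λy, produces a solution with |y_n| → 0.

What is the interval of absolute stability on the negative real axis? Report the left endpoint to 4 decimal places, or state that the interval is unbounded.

With y'=λy (z=hλ):
  k1=λy_n ⇒ h·k1=z·y_n;  k2=λ(1+9/16z)y_n ⇒ h·k2=z(1+9/16z)y_n
  y_{n+1}/y_n = 1 − 1/3z + 4/3z(1+9/16z) = 1 + z + 3/4z²
  so R(z) = 1 + z + 3/4z².

Need |R(x)|<1, x<0.
x=-1.17: |R|=0.8567
R=1: x+3/4x²=0 ⇒ x=−4/3=-1.3333; min R=1−1/(4·3/4)=0.6667>−1
Confirm numerically:
  x=-0.981: |R|=0.74077 <1
  x=-0.732: |R|=0.66987 <1
  x=-0.678: |R|=0.66676 <1
  x=-0.661: |R|=0.66669 <1
  x=-1.673: |R|=1.42620 >1
  x=-1.545: |R|=1.24527 >1
  x=-1.500: |R|=1.18750 >1
Interval (-1.3333, 0).

(-1.3333, 0).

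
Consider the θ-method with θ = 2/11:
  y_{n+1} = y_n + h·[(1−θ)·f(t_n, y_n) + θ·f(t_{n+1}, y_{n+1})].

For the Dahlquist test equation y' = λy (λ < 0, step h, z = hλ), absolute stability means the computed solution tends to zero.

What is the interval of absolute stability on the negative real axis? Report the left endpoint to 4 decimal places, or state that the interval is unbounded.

Test eqn y'=λy, z=hλ:
  y_{n+1} = y_n + z·[9/11·y_n + 2/11·y_{n+1}] ⇒ (1 − 2/11z)y_{n+1} = (1 + 9/11z)y_n
  ⇒ R(z) = (1 + 9/11z)/(1 − 2/11z).

Need |R(x)|<1, x<0.
x=-0.8: |R|=0.3016
R=−1: 1+9/11x = −1+2/11x ⇒ -7/11x=2 ⇒ x=2/(-7/11)=-3.1429
Confirm numerically:
  x=-3.119: |R|=0.99031 <1
  x=-2.692: |R|=0.80737 <1
  x=-2.406: |R|=0.67379 <1
  x=-1.671: |R|=0.28162 <1
  x=-3.591: |R|=1.17253 >1
  x=-3.374: |R|=1.09117 >1
  x=-3.227: |R|=1.03375 >1
So |R|<1 on (-3.1429, 0).

(-3.1429, 0).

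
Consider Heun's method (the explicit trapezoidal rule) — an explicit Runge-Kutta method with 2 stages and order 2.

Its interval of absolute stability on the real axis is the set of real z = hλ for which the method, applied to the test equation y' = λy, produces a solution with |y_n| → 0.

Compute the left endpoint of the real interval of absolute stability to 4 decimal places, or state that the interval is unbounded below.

With y'=λy (z=hλ):
  order 2, 2-stage ⇒ R(z)=1+z+z^2/2
  (e.g. R(-0.53)=0.61045, |R|=0.61045)

Boundary: |R(x)|=1, x<0.
x=-0.53: |R|=0.6104
|R(-2.23)|=1.2565 |R(-1.79)|=0.8121 |R(-0.74)|=0.5338
Bisect:
  x_lo=-2.3467 |R|=1.4068  x_hi=-0.2341 |R|=0.7933
  mid=-1.29040 |R|=0.54217 →hi
  mid=-1.81856 |R|=0.83502 →hi
  mid=-2.08264 |R|=1.08606 →lo
  mid=-1.95060 |R|=0.95182 →hi
  mid=-2.01662 |R|=1.01676 →lo
  mid=-1.98361 |R|=0.98375 →hi
  mid=-2.00012 |R|=1.00012 →lo
  mid=-1.99187 |R|=0.99190 →hi
  ...
  [-2.00012,-1.99999] ⇒ x*=-2.0000
Stable set (-2.0000, 0).

left endpoint -2.0000.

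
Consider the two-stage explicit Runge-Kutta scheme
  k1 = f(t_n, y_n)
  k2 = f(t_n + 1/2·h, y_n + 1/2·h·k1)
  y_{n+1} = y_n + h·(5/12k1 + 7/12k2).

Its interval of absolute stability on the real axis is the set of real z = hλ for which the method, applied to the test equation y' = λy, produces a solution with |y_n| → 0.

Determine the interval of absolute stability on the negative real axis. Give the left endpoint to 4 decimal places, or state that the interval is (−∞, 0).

(-3.4286, 0).

Test eqn y'=λy, z=hλ:
  k1=λy_n ⇒ h·k1=z·y_n;  k2=λ(1+1/2z)y_n ⇒ h·k2=z(1+1/2z)y_n
  y_{n+1}/y_n = 1 + 5/12z + 7/12z(1+1/2z) = 1 + z + 7/24z²
  ⇒ R(z) = 1 + z + 7/24z².

Find x<0 with |R(x)|<1.
x=-1.53: |R|=0.1528
R=1: x+7/24x²=0 ⇒ x=−24/7=-3.4286; min R=1−1/(4·7/24)=0.1429>−1
Confirm numerically:
  x=-2.313: |R|=0.24741 <1
  x=-2.053: |R|=0.17632 <1
  x=-1.809: |R|=0.14547 <1
  x=-3.851: |R|=1.47448 >1
  x=-3.755: |R|=1.35751 >1
So |R|<1 on (-3.4286, 0).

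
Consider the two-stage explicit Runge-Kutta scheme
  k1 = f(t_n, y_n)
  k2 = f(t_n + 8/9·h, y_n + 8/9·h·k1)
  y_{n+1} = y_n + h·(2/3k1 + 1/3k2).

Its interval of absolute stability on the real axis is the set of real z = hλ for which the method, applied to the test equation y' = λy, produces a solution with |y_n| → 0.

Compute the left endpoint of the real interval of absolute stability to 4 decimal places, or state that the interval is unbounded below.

Test eqn y'=λy, z=hλ:
  k1=λy_n ⇒ h·k1=z·y_n;  k2=λ(1+8/9z)y_n ⇒ h·k2=z(1+8/9z)y_n
  y_{n+1}/y_n = 1 + 2/3z + 1/3z(1+8/9z) = 1 + z + 8/27z²
  R(z) = 1 + z + 8/27z².

Boundary: |R(x)|=1, x<0.
x=-1.56: |R|=0.1611
R=1: x+8/27x²=0 ⇒ x=−27/8=-3.3750; min R=1−1/(4·8/27)=0.1562>−1
Confirm numerically:
  x=-2.395: |R|=0.30456 <1
  x=-2.122: |R|=0.21219 <1
  x=-1.898: |R|=0.16938 <1
  x=-3.873: |R|=1.57148 >1
  x=-3.649: |R|=1.29624 >1
Stable set (-3.3750, 0).

z* = -3.3750.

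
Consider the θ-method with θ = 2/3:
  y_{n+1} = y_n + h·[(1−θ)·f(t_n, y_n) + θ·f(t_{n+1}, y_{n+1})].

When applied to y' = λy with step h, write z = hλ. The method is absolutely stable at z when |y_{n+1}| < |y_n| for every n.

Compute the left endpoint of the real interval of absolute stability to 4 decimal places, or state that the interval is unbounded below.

interval (−∞, 0).

On y'=λy, z=hλ:
  y_{n+1} = y_n + z·[1/3·y_n + 2/3·y_{n+1}] ⇒ (1 − 2/3z)y_{n+1} = (1 + 1/3z)y_n
  Hence R(z) = (1 + 1/3z)/(1 − 2/3z).

Solve |R(x)|<1 on ℝ⁻.
x=-1.33: |R|=0.2951
x=-2: |R|=0.1429
x=-10: |R|=0.3043
x=-100: |R|=0.4778
θ=2/3≥1/2 ⇒ |1+1/3x|<|1−2/3x| ∀x<0 ⇒ unbounded interval.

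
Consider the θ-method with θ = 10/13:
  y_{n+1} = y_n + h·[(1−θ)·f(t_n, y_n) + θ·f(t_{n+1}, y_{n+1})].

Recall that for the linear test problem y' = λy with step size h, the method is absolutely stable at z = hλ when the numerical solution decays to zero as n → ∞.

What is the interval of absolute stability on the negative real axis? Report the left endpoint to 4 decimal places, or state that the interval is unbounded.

(−∞, 0) — no finite endpoint.

Test eqn y'=λy, z=hλ:
  y_{n+1} = y_n + z·[3/13·y_n + 10/13·y_{n+1}] ⇒ (1 − 10/13z)y_{n+1} = (1 + 3/13z)y_n
  Hence R(z) = (1 + 3/13z)/(1 − 10/13z).

Boundary: |R(x)|=1, x<0.
x=-0.95: |R|=0.4511
x=-2: |R|=0.2121
x=-10: |R|=0.1504
x=-100: |R|=0.2833
θ=10/13≥1/2 ⇒ |1+3/13x|<|1−10/13x| ∀x<0 ⇒ unbounded interval.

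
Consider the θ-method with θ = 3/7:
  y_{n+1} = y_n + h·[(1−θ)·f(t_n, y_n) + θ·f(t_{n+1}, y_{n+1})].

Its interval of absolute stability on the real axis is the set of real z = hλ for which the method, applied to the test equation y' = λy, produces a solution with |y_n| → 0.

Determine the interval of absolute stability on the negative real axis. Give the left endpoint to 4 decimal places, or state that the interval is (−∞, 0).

(-14.0000, 0).

Set f=λy, z=hλ:
  y_{n+1} = y_n + z·[4/7·y_n + 3/7·y_{n+1}] ⇒ (1 − 3/7z)y_{n+1} = (1 + 4/7z)y_n
  Hence R(z) = (1 + 4/7z)/(1 − 3/7z).

Find x<0 with |R(x)|<1.
x=-0.86: |R|=0.3716
R=−1: 1+4/7x = −1+3/7x ⇒ -1/7x=2 ⇒ x=2/(-1/7)=-14.0000
Confirm numerically:
  x=-13.186: |R|=0.98252 <1
  x=-10.426: |R|=0.90663 <1
  x=-8.027: |R|=0.80782 <1
  x=-6.787: |R|=0.73638 <1
  x=-14.270: |R|=1.00542 >1
  x=-14.124: |R|=1.00251 >1
So |R|<1 on (-14.0000, 0).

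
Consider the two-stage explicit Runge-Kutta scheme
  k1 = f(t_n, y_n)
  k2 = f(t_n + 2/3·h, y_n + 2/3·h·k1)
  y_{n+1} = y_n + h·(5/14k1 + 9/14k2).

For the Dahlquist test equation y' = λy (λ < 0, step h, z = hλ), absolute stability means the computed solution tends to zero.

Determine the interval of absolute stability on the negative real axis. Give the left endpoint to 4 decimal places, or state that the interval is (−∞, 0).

With y'=λy (z=hλ):
  k1=λy_n ⇒ h·k1=z·y_n;  k2=λ(1+2/3z)y_n ⇒ h·k2=z(1+2/3z)y_n
  y_{n+1}/y_n = 1 + 5/14z + 9/14z(1+2/3z) = 1 + z + 3/7z²
  R(z) = 1 + z + 3/7z².

Solve |R(x)|<1 on ℝ⁻.
x=-1.46: |R|=0.4535
R=1: x+3/7x²=0 ⇒ x=−7/3=-2.3333; min R=1−1/(4·3/7)=0.4167>−1
Confirm numerically:
  x=-1.911: |R|=0.65411 <1
  x=-1.577: |R|=0.48883 <1
  x=-1.460: |R|=0.45354 <1
  x=-2.630: |R|=1.33439 >1
  x=-2.476: |R|=1.15139 >1
  x=-2.395: |R|=1.06330 >1
Stable set (-2.3333, 0).

(-2.3333, 0).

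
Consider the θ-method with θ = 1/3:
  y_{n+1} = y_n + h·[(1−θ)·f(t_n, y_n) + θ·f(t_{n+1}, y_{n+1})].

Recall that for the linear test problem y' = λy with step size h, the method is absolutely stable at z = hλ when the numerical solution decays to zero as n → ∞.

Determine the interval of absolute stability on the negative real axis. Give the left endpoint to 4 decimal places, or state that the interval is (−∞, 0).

(-6.0000, 0).

Set f=λy, z=hλ:
  y_{n+1} = y_n + z·[2/3·y_n + 1/3·y_{n+1}] ⇒ (1 − 1/3z)y_{n+1} = (1 + 2/3z)y_n
  Hence R(z) = (1 + 2/3z)/(1 − 1/3z).

Solve |R(x)|<1 on ℝ⁻.
x=-0.8: |R|=0.3684
R=−1: 1+2/3x = −1+1/3x ⇒ -1/3x=2 ⇒ x=2/(-1/3)=-6.0000
Confirm numerically:
  x=-5.508: |R|=0.94217 <1
  x=-5.087: |R|=0.88710 <1
  x=-3.683: |R|=0.65330 <1
  x=-2.999: |R|=0.49975 <1
  x=-6.507: |R|=1.05333 >1
  x=-6.497: |R|=1.05233 >1
Interval (-6.0000, 0).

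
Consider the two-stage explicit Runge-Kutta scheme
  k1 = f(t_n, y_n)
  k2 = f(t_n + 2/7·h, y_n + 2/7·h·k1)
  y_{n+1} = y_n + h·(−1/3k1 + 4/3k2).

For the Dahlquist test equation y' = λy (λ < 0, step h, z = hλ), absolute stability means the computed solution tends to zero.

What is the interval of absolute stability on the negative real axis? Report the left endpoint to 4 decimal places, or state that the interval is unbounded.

On y'=λy, z=hλ:
  k1=λy_n ⇒ h·k1=z·y_n;  k2=λ(1+2/7z)y_n ⇒ h·k2=z(1+2/7z)y_n
  y_{n+1}/y_n = 1 − 1/3z + 4/3z(1+2/7z) = 1 + z + 8/21z²
  so R(z) = 1 + z + 8/21z².

Solve |R(x)|<1 on ℝ⁻.
x=-0.96: |R|=0.3911
R=1: x+8/21x²=0 ⇒ x=−21/8=-2.6250; min R=1−1/(4·8/21)=0.3438>−1
Confirm numerically:
  x=-1.387: |R|=0.34586 <1
  x=-1.072: |R|=0.36578 <1
  x=-1.064: |R|=0.36727 <1
  x=-3.171: |R|=1.65957 >1
  x=-3.147: |R|=1.62580 >1
  x=-2.904: |R|=1.30865 >1
So |R|<1 on (-2.6250, 0).

z∈(-2.6250,0).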